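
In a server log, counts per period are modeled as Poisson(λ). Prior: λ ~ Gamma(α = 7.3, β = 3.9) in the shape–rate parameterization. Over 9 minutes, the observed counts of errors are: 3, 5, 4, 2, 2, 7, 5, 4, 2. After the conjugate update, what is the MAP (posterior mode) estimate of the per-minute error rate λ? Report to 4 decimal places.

3.1240

With a Gamma(shape α, rate β) prior, the Poisson likelihood is conjugate: the posterior is Gamma(α + ΣXᵢ, β + n).
Sum of counts S = 34 over n = 9 minutes.
Posterior: Gamma(α+S, β+n) = Gamma(7.3+34, 3.9+9) = Gamma(41.3, 12.9).
Mode of Gamma(α,β) for α≥1 is (α−1)/β = 40.3/12.9 = 3.1240.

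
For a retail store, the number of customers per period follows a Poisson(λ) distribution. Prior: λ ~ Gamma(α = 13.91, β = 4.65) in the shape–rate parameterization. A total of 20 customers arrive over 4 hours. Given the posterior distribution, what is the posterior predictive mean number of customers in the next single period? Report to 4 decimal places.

3.9202

With a Gamma(shape α, rate β) prior, the Poisson likelihood is conjugate: the posterior is Gamma(α + ΣXᵢ, β + n).
Posterior: Gamma(α+S, β+n) = Gamma(13.91+20, 4.65+4) = Gamma(33.91, 8.65).
The predictive distribution for one future period is NegBinom with mean α/β = 3.9202.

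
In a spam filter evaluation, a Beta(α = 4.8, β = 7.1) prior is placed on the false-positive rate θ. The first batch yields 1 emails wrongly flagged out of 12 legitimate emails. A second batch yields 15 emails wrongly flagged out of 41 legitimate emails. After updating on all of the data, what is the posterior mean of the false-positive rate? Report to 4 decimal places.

0.3205

The Beta prior is conjugate to a Binomial/Bernoulli likelihood; the update adds successes to α and failures to β.
After batch 1: Beta(4.8+1, 7.1+11) = Beta(5.8, 18.1).
After batch 2: Beta(5.8+15, 18.1+26) = Beta(20.8, 44.1).
Posterior mean = α/(α+β) = 20.8/64.9 = 0.3205.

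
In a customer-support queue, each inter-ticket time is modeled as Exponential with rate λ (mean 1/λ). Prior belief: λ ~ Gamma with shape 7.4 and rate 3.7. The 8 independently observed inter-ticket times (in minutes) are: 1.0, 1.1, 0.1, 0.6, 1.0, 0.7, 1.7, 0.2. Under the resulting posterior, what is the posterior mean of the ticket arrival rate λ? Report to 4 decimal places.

With a Gamma(shape α, rate β) prior on the exponential rate λ, the posterior after n observations with total T = Σxᵢ is Gamma(α+n, β+T).
Sum of observations T = 6.4 minutes; n = 8.
Posterior: Gamma(7.4+8, 3.7+6.4) = Gamma(15.4, 10.1).
Posterior mean of λ = α/β = 15.4/10.1 = 1.5248.

1.5248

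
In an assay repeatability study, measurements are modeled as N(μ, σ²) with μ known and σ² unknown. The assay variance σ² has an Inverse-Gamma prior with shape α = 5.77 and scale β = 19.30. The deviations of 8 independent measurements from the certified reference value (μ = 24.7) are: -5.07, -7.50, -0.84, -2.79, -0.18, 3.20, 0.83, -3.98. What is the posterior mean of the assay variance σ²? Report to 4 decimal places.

With known mean μ and an Inverse-Gamma(α, β) prior on σ², the Normal likelihood is conjugate: posterior is Inv-Gamma(α + n/2, β + Σ(xᵢ−μ)²/2).
Σ(xᵢ−μ)² = (-5.07)² + (-7.50)² + (-0.84)² + (-2.79)² + (-0.18)² + (3.20)² + (0.83)² + (-3.98)² = 117.2463.
Posterior: Inv-Gamma(5.77 + 8/2, 19.30 + 117.2463/2) = Inv-Gamma(9.77, 77.92315).
E[σ²|data] = β/(α−1) = 77.92315/8.77 = 8.8852.

8.8852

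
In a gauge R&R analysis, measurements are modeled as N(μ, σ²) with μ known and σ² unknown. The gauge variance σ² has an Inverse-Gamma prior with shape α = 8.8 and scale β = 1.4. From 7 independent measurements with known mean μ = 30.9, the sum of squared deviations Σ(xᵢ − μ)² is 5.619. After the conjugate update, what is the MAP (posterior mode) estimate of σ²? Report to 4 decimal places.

With known mean μ and an Inverse-Gamma(α, β) prior on σ², the Normal likelihood is conjugate: posterior is Inv-Gamma(α + n/2, β + Σ(xᵢ−μ)²/2).
Posterior: Inv-Gamma(8.8 + 7/2, 1.4 + 5.619/2) = Inv-Gamma(12.30, 4.2095).
Mode = β/(α+1) = 4.2095/13.30 = 0.3165.

0.3165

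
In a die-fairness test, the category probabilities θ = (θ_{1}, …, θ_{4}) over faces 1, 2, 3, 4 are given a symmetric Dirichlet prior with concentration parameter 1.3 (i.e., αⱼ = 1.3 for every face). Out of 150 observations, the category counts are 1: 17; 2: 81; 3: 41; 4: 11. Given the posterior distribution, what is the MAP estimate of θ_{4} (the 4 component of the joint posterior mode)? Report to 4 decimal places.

The Dirichlet prior is conjugate to the Multinomial likelihood: each posterior αⱼ = prior αⱼ + observed count nⱼ.
Posterior concentration: (18.3, 82.3, 42.3, 12.3), total = 155.2.
Joint mode component: (α_{4}−1)/(Σα−K) = 11.3/151.2 = 0.0747.

0.0747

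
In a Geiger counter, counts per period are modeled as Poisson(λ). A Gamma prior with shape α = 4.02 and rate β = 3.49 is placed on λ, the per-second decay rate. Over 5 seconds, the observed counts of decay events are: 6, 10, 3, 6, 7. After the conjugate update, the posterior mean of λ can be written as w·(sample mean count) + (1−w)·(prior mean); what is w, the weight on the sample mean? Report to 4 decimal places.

With a Gamma(shape α, rate β) prior, the Poisson likelihood is conjugate: the posterior is Gamma(α + ΣXᵢ, β + n).
Posterior mean = (α₀+S)/(β₀+n) = [n/(β₀+n)]·(S/n) + [β₀/(β₀+n)]·(α₀/β₀), so only n and β₀ enter the weight.
Weight on data w = n/(β₀+n) = 5/(3.49+5) = 5/8.49 = 0.5889.

0.5889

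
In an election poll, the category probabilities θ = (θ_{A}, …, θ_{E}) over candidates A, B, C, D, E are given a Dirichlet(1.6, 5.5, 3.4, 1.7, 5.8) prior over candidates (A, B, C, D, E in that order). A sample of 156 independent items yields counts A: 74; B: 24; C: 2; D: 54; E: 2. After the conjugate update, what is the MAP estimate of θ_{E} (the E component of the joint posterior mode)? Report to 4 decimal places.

0.0402

The Dirichlet prior is conjugate to the Multinomial likelihood: each posterior αⱼ = prior αⱼ + observed count nⱼ.
Posterior concentration: (75.6, 29.5, 5.4, 55.7, 7.8), total = 174.0.
Joint mode component: (α_{E}−1)/(Σα−K) = 6.8/169.0 = 0.0402.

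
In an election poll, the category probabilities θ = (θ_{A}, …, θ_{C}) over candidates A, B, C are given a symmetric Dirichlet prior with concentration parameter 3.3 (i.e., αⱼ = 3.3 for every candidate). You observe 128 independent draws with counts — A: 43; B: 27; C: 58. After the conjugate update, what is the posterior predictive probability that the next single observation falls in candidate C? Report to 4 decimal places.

The Dirichlet prior is conjugate to the Multinomial likelihood: each posterior αⱼ = prior αⱼ + observed count nⱼ.
Posterior concentration: (46.3, 30.3, 61.3), total = 137.9.
P(next = C | data) = α_{C}/Σα = 0.4445.

0.4445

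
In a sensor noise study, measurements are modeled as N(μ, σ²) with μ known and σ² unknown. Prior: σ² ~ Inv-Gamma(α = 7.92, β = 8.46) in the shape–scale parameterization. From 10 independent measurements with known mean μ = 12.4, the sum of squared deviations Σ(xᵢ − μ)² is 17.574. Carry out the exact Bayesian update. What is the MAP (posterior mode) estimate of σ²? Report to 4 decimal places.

1.2390

With known mean μ and an Inverse-Gamma(α, β) prior on σ², the Normal likelihood is conjugate: posterior is Inv-Gamma(α + n/2, β + Σ(xᵢ−μ)²/2).
Posterior: Inv-Gamma(7.92 + 10/2, 8.46 + 17.574/2) = Inv-Gamma(12.92, 17.2470).
Mode = β/(α+1) = 17.2470/13.92 = 1.2390.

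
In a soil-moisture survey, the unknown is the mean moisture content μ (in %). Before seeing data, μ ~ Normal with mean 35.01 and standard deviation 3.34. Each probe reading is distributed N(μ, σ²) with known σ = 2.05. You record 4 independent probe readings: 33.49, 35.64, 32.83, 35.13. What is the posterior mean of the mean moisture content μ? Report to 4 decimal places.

34.3360

For Normal data with known variance σ², a Normal(μ₀, σ₀²) prior on μ is conjugate. Posterior precision = 1/σ₀² + n/σ²; posterior mean is the precision-weighted average of μ₀ and x̄.
Σxᵢ = 33.49 + 35.64 + 32.83 + 35.13 = 137.09, so n·x̄ = 137.09.
σ₀² = 3.34² = 11.1556, σ² = 2.05² = 4.2025; σ² + n·σ₀² = 4.2025 + 4·11.1556 = 48.8249.
Posterior mean = (μ₀/σ₀² + n·x̄/σ²)/(1/σ₀² + n/σ²) = (σ²·μ₀ + σ₀²·n·x̄)/(σ² + n·σ₀²) = (4.2025·35.01 + 11.1556·137.09)/48.8249 = 1676.450729/48.8249 = 34.3360.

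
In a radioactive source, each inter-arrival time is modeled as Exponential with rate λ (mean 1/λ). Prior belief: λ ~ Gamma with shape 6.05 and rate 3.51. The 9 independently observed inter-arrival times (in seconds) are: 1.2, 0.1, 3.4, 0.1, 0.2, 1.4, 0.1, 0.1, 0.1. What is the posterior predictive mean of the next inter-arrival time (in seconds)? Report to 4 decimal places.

With a Gamma(shape α, rate β) prior on the exponential rate λ, the posterior after n observations with total T = Σxᵢ is Gamma(α+n, β+T).
Sum of observations T = 6.7 seconds; n = 9.
Posterior: Gamma(6.05+9, 3.51+6.7) = Gamma(15.05, 10.21).
The predictive distribution for the next observation is Lomax; its mean is β/(α−1) = 10.21/14.05 = 0.7267.

0.7267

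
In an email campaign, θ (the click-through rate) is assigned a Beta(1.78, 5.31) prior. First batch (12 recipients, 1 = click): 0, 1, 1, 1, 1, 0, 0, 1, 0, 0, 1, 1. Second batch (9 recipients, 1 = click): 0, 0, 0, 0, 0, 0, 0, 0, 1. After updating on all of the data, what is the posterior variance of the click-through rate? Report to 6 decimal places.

0.007802

The Beta prior is conjugate to a Binomial/Bernoulli likelihood; the update adds successes to α and failures to β.
After batch 1: Beta(1.78+7, 5.31+5) = Beta(8.78, 10.31).
After batch 2: Beta(8.78+1, 10.31+8) = Beta(9.78, 18.31).
Var = αβ/((α+β)²(α+β+1)) = 9.78·18.31/(28.09²·29.09) = 0.007802.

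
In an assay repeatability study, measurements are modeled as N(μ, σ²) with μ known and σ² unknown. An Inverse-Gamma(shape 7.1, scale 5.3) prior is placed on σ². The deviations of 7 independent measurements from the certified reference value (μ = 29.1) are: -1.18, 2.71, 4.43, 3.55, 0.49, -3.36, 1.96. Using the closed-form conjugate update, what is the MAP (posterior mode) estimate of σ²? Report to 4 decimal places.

2.8851

With known mean μ and an Inverse-Gamma(α, β) prior on σ², the Normal likelihood is conjugate: posterior is Inv-Gamma(α + n/2, β + Σ(xᵢ−μ)²/2).
Σ(xᵢ−μ)² = (-1.18)² + (2.71)² + (4.43)² + (3.55)² + (0.49)² + (-3.36)² + (1.96)² = 56.3352.
Posterior: Inv-Gamma(7.1 + 7/2, 5.3 + 56.3352/2) = Inv-Gamma(10.60, 33.46760).
Mode = β/(α+1) = 33.46760/11.60 = 2.8851.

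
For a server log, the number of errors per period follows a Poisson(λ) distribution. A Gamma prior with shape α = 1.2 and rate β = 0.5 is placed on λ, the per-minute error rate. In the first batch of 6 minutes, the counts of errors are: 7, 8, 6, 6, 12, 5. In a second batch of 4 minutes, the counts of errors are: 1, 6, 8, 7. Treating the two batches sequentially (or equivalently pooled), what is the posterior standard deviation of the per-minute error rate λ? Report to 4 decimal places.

0.7807

With a Gamma(shape α, rate β) prior, the Poisson likelihood is conjugate: the posterior is Gamma(α + ΣXᵢ, β + n).
Batch 1: sum of counts S = 44 over n = 6 minutes.
After batch 1: Gamma(α+S, β+n) = Gamma(1.2+44, 0.5+6) = Gamma(45.2, 6.5).
Batch 2: sum of counts S = 22 over n = 4 minutes.
After batch 2: Gamma(α+S, β+n) = Gamma(45.2+22, 6.5+4) = Gamma(67.2, 10.5).
SD = √α/β = √67.2/10.5 = 0.7807.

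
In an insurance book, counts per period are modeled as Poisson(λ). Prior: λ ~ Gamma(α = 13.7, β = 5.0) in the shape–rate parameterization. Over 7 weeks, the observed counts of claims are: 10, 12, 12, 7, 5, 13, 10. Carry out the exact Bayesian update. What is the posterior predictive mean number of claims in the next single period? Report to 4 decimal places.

With a Gamma(shape α, rate β) prior, the Poisson likelihood is conjugate: the posterior is Gamma(α + ΣXᵢ, β + n).
Sum of counts S = 69 over n = 7 weeks.
Posterior: Gamma(α+S, β+n) = Gamma(13.7+69, 5.0+7) = Gamma(82.7, 12.0).
The predictive distribution for one future period is NegBinom with mean α/β = 6.8917.

6.8917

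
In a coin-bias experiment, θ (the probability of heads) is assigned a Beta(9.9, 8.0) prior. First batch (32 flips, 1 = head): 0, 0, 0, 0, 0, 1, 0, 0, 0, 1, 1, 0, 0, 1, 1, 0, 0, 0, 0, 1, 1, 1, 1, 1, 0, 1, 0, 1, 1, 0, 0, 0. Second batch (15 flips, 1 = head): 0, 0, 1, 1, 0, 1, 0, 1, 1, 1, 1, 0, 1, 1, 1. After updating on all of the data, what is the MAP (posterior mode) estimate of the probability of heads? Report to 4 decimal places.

0.5072

The Beta prior is conjugate to a Binomial/Bernoulli likelihood; the update adds successes to α and failures to β.
After batch 1: Beta(9.9+13, 8.0+19) = Beta(22.9, 27.0).
After batch 2: Beta(22.9+10, 27.0+5) = Beta(32.9, 32.0).
Mode of Beta(a,b) for a,b>1 is (a−1)/(a+b−2) = 31.9/62.9 = 0.5072.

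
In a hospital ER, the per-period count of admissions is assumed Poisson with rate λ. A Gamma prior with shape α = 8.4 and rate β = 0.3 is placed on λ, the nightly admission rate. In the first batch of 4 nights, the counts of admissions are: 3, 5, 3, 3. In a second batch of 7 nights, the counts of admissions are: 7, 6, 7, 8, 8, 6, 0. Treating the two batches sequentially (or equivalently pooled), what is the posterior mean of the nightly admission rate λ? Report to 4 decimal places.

5.6991

With a Gamma(shape α, rate β) prior, the Poisson likelihood is conjugate: the posterior is Gamma(α + ΣXᵢ, β + n).
Batch 1: sum of counts S = 14 over n = 4 nights.
After batch 1: Gamma(α+S, β+n) = Gamma(8.4+14, 0.3+4) = Gamma(22.4, 4.3).
Batch 2: sum of counts S = 42 over n = 7 nights.
After batch 2: Gamma(α+S, β+n) = Gamma(22.4+42, 4.3+7) = Gamma(64.4, 11.3).
Posterior mean = α/β = 64.4/11.3 = 5.6991.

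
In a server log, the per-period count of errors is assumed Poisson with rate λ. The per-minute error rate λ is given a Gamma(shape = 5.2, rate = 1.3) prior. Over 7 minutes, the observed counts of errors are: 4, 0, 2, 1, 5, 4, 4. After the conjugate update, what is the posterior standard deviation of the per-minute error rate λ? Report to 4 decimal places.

With a Gamma(shape α, rate β) prior, the Poisson likelihood is conjugate: the posterior is Gamma(α + ΣXᵢ, β + n).
Sum of counts S = 20 over n = 7 minutes.
Posterior: Gamma(α+S, β+n) = Gamma(5.2+20, 1.3+7) = Gamma(25.2, 8.3).
SD = √α/β = √25.2/8.3 = 0.6048.

0.6048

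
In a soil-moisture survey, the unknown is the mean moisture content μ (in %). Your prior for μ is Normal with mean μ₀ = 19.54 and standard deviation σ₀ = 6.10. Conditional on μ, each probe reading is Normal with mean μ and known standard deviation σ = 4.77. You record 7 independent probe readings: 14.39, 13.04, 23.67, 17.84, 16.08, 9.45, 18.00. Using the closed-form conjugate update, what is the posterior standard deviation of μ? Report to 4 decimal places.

1.7290

For Normal data with known variance σ², a Normal(μ₀, σ₀²) prior on μ is conjugate. Posterior precision = 1/σ₀² + n/σ²; posterior mean is the precision-weighted average of μ₀ and x̄.
σ₀² = 6.10² = 37.21, σ² = 4.77² = 22.7529; σ² + n·σ₀² = 22.7529 + 7·37.21 = 283.2229.
Posterior precision = 1/σ₀² + n/σ² = 1/37.21 + 7/22.7529 = (σ² + n·σ₀²)/(σ₀²σ²) = 283.2229/(37.21·22.7529); posterior variance σₙ² = σ₀²σ²/(σ² + n·σ₀²) = 37.21·22.7529/283.2229 = 2.989290.
Posterior SD = √σₙ² = √(37.21·22.7529/283.2229) = 1.7290.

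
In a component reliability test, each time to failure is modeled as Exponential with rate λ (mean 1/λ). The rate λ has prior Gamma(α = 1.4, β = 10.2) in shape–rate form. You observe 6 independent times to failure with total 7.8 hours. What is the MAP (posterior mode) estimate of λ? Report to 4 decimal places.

0.3556

With a Gamma(shape α, rate β) prior on the exponential rate λ, the posterior after n observations with total T = Σxᵢ is Gamma(α+n, β+T).
Posterior: Gamma(1.4+6, 10.2+7.8) = Gamma(7.4, 18.0).
Mode = (α−1)/β = 0.3556.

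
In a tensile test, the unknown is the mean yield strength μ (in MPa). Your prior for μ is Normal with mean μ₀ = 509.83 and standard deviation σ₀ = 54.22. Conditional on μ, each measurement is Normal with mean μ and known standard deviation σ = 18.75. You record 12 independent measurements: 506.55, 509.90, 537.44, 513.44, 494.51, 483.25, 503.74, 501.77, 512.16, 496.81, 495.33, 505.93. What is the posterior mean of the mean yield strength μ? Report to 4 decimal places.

For Normal data with known variance σ², a Normal(μ₀, σ₀²) prior on μ is conjugate. Posterior precision = 1/σ₀² + n/σ²; posterior mean is the precision-weighted average of μ₀ and x̄.
Σxᵢ = 506.55 + 509.90 + 537.44 + 513.44 + 494.51 + 483.25 + 503.74 + 501.77 + 512.16 + 496.81 + 495.33 + 505.93 = 6060.83, so n·x̄ = 6060.83.
σ₀² = 54.22² = 2939.8084, σ² = 18.75² = 351.5625; σ² + n·σ₀² = 351.5625 + 12·2939.8084 = 35629.2633.
Posterior mean = (μ₀/σ₀² + n·x̄/σ²)/(1/σ₀² + n/σ²) = (σ²·μ₀ + σ₀²·n·x̄)/(σ² + n·σ₀²) = (351.5625·509.83 + 2939.8084·6060.83)/35629.2633 = 17996916.054347/35629.2633 = 505.1161.

505.1161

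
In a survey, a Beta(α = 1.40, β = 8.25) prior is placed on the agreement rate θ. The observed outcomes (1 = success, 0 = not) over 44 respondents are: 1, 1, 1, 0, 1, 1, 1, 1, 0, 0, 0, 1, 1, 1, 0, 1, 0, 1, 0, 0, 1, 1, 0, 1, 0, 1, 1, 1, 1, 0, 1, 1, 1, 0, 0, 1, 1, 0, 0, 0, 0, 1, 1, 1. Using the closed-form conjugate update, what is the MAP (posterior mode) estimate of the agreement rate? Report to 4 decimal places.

0.5305

The Beta prior is conjugate to a Binomial/Bernoulli likelihood; the update adds successes to α and failures to β.
Posterior: Beta(α+k, β+n−k) = Beta(1.40+27, 8.25+17) = Beta(28.40, 25.25).
Mode of Beta(a,b) for a,b>1 is (a−1)/(a+b−2) = 27.40/51.65 = 0.5305.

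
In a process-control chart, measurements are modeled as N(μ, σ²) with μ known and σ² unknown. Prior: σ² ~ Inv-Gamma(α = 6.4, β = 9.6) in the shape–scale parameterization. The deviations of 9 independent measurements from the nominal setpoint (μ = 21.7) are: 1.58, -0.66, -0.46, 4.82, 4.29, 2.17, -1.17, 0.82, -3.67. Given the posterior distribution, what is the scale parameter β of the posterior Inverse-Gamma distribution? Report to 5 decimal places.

With known mean μ and an Inverse-Gamma(α, β) prior on σ², the Normal likelihood is conjugate: posterior is Inv-Gamma(α + n/2, β + Σ(xᵢ−μ)²/2).
Σ(xᵢ−μ)² = (1.58)² + (-0.66)² + (-0.46)² + (4.82)² + (4.29)² + (2.17)² + (-1.17)² + (0.82)² + (-3.67)² = 64.9992.
Posterior: Inv-Gamma(6.4 + 9/2, 9.6 + 64.9992/2) = Inv-Gamma(10.90, 42.09960).
Posterior β = 42.09960.

42.09960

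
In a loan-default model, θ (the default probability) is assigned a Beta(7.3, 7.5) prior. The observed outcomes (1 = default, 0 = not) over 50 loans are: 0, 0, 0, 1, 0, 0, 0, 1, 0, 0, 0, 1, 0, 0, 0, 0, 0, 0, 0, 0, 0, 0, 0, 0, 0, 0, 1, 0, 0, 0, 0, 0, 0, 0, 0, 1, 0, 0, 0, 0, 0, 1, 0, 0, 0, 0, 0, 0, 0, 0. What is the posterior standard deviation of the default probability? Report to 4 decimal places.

0.0498

The Beta prior is conjugate to a Binomial/Bernoulli likelihood; the update adds successes to α and failures to β.
Posterior: Beta(α+k, β+n−k) = Beta(7.3+6, 7.5+44) = Beta(13.3, 51.5).
Var = αβ/((α+β)²(α+β+1)) = 13.3·51.5/(64.8²·65.8) = 0.00247904; SD = √0.00247904 = 0.0498.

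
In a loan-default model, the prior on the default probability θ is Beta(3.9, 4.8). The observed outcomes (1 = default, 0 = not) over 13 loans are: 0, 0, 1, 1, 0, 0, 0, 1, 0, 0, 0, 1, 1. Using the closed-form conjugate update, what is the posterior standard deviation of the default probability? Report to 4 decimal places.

The Beta prior is conjugate to a Binomial/Bernoulli likelihood; the update adds successes to α and failures to β.
Posterior: Beta(α+k, β+n−k) = Beta(3.9+5, 4.8+8) = Beta(8.9, 12.8).
Var = αβ/((α+β)²(α+β+1)) = 8.9·12.8/(21.7²·22.7) = 0.01065748; SD = √0.01065748 = 0.1032.

0.1032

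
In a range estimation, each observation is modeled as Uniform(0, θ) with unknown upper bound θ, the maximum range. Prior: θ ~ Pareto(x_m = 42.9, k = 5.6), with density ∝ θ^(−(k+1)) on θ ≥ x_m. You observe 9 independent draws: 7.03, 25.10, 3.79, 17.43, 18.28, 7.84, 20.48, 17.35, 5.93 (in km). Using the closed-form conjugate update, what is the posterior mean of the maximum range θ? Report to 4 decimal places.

A Pareto(scale x_m, shape k) prior on the upper bound θ of Uniform(0, θ) is conjugate: posterior is Pareto(max(x_m, max xᵢ), k + n).
Sample maximum = 25.10; prior scale x_m = 42.9 → posterior scale = max = 42.90.
Posterior shape = 5.6 + 9 = 14.6.
E[θ|data] = k·x_m/(k−1) = 14.6·42.90/13.6 = 46.0544.

46.0544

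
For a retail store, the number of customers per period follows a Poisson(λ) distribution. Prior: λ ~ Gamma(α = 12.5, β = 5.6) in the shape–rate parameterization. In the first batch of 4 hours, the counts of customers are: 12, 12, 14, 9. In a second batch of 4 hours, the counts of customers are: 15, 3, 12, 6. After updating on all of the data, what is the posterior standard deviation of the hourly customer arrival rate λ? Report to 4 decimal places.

0.7186

With a Gamma(shape α, rate β) prior, the Poisson likelihood is conjugate: the posterior is Gamma(α + ΣXᵢ, β + n).
Batch 1: sum of counts S = 47 over n = 4 hours.
After batch 1: Gamma(α+S, β+n) = Gamma(12.5+47, 5.6+4) = Gamma(59.5, 9.6).
Batch 2: sum of counts S = 36 over n = 4 hours.
After batch 2: Gamma(α+S, β+n) = Gamma(59.5+36, 9.6+4) = Gamma(95.5, 13.6).
SD = √α/β = √95.5/13.6 = 0.7186.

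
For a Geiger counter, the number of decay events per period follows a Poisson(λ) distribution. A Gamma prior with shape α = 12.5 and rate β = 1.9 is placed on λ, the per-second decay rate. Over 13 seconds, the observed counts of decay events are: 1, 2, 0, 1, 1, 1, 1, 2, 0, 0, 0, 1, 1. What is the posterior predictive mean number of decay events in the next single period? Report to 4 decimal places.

1.5772

With a Gamma(shape α, rate β) prior, the Poisson likelihood is conjugate: the posterior is Gamma(α + ΣXᵢ, β + n).
Sum of counts S = 11 over n = 13 seconds.
Posterior: Gamma(α+S, β+n) = Gamma(12.5+11, 1.9+13) = Gamma(23.5, 14.9).
The predictive distribution for one future period is NegBinom with mean α/β = 1.5772.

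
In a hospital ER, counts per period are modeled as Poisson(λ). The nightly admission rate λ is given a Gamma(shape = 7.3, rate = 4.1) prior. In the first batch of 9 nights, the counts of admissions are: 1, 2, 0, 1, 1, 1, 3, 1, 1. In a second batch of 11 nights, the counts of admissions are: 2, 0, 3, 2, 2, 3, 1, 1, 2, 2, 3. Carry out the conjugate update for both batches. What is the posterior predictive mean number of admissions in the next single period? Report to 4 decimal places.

1.6307

With a Gamma(shape α, rate β) prior, the Poisson likelihood is conjugate: the posterior is Gamma(α + ΣXᵢ, β + n).
Batch 1: sum of counts S = 11 over n = 9 nights.
After batch 1: Gamma(α+S, β+n) = Gamma(7.3+11, 4.1+9) = Gamma(18.3, 13.1).
Batch 2: sum of counts S = 21 over n = 11 nights.
After batch 2: Gamma(α+S, β+n) = Gamma(18.3+21, 13.1+11) = Gamma(39.3, 24.1).
The predictive distribution for one future period is NegBinom with mean α/β = 1.6307.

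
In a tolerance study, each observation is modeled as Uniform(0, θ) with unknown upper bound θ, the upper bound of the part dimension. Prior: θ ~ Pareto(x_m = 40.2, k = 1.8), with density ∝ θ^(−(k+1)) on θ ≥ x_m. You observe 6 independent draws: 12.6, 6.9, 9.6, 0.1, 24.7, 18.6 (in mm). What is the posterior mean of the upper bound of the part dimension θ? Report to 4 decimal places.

46.1118

A Pareto(scale x_m, shape k) prior on the upper bound θ of Uniform(0, θ) is conjugate: posterior is Pareto(max(x_m, max xᵢ), k + n).
Sample maximum = 24.7; prior scale x_m = 40.2 → posterior scale = max = 40.2.
Posterior shape = 1.8 + 6 = 7.8.
E[θ|data] = k·x_m/(k−1) = 7.8·40.2/6.8 = 46.1118.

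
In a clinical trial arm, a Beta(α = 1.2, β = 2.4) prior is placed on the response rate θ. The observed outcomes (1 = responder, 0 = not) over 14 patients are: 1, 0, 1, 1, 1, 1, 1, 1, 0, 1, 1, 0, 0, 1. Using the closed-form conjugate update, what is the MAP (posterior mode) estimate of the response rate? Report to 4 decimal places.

The Beta prior is conjugate to a Binomial/Bernoulli likelihood; the update adds successes to α and failures to β.
Posterior: Beta(α+k, β+n−k) = Beta(1.2+10, 2.4+4) = Beta(11.2, 6.4).
Mode of Beta(a,b) for a,b>1 is (a−1)/(a+b−2) = 10.2/15.6 = 0.6538.

0.6538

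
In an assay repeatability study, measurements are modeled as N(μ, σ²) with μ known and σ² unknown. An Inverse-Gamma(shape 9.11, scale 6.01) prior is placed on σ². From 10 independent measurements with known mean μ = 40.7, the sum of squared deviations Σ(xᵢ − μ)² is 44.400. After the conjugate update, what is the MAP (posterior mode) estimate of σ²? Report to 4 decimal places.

1.8670

With known mean μ and an Inverse-Gamma(α, β) prior on σ², the Normal likelihood is conjugate: posterior is Inv-Gamma(α + n/2, β + Σ(xᵢ−μ)²/2).
Posterior: Inv-Gamma(9.11 + 10/2, 6.01 + 44.400/2) = Inv-Gamma(14.11, 28.2100).
Mode = β/(α+1) = 28.2100/15.11 = 1.8670.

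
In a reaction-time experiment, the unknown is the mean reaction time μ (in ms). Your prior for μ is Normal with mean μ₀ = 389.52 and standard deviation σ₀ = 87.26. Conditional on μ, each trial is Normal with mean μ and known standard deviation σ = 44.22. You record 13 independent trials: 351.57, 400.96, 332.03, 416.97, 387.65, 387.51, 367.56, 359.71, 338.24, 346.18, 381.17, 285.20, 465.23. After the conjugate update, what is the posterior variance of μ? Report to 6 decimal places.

For Normal data with known variance σ², a Normal(μ₀, σ₀²) prior on μ is conjugate. Posterior precision = 1/σ₀² + n/σ²; posterior mean is the precision-weighted average of μ₀ and x̄.
σ₀² = 87.26² = 7614.3076, σ² = 44.22² = 1955.4084; σ² + n·σ₀² = 1955.4084 + 13·7614.3076 = 100941.4072.
Posterior precision = 1/σ₀² + n/σ² = 1/7614.3076 + 13/1955.4084 = (σ² + n·σ₀²)/(σ₀²σ²) = 100941.4072/(7614.3076·1955.4084); posterior variance σₙ² = σ₀²σ²/(σ² + n·σ₀²) = 7614.3076·1955.4084/100941.4072 = 147.502214.

147.502214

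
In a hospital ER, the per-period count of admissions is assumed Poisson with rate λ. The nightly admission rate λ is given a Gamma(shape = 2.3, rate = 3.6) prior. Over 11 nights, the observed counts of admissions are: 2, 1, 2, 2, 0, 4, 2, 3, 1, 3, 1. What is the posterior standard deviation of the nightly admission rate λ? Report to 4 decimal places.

With a Gamma(shape α, rate β) prior, the Poisson likelihood is conjugate: the posterior is Gamma(α + ΣXᵢ, β + n).
Sum of counts S = 21 over n = 11 nights.
Posterior: Gamma(α+S, β+n) = Gamma(2.3+21, 3.6+11) = Gamma(23.3, 14.6).
SD = √α/β = √23.3/14.6 = 0.3306.

0.3306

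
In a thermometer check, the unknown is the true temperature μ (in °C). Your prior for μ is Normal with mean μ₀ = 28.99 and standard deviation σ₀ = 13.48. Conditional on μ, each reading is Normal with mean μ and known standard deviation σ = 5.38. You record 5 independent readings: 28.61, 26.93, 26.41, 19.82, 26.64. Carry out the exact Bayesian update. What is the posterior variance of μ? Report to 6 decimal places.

5.610153

For Normal data with known variance σ², a Normal(μ₀, σ₀²) prior on μ is conjugate. Posterior precision = 1/σ₀² + n/σ²; posterior mean is the precision-weighted average of μ₀ and x̄.
σ₀² = 13.48² = 181.7104, σ² = 5.38² = 28.9444; σ² + n·σ₀² = 28.9444 + 5·181.7104 = 937.4964.
Posterior precision = 1/σ₀² + n/σ² = 1/181.7104 + 5/28.9444 = (σ² + n·σ₀²)/(σ₀²σ²) = 937.4964/(181.7104·28.9444); posterior variance σₙ² = σ₀²σ²/(σ² + n·σ₀²) = 181.7104·28.9444/937.4964 = 5.610153.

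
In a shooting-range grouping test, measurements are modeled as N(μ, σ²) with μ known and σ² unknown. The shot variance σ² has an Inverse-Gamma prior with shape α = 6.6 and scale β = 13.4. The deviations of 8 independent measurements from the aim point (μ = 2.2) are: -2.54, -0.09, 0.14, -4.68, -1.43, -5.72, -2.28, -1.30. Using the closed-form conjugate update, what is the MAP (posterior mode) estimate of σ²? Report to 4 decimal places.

4.1739

With known mean μ and an Inverse-Gamma(α, β) prior on σ², the Normal likelihood is conjugate: posterior is Inv-Gamma(α + n/2, β + Σ(xᵢ−μ)²/2).
Σ(xᵢ−μ)² = (-2.54)² + (-0.09)² + (0.14)² + (-4.68)² + (-1.43)² + (-5.72)² + (-2.28)² + (-1.30)² = 70.0334.
Posterior: Inv-Gamma(6.6 + 8/2, 13.4 + 70.0334/2) = Inv-Gamma(10.60, 48.41670).
Mode = β/(α+1) = 48.41670/11.60 = 4.1739.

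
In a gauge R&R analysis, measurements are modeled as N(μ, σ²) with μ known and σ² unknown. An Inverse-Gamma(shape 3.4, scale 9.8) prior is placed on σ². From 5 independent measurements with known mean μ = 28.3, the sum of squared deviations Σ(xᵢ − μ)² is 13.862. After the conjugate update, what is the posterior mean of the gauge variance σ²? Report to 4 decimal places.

3.4145

With known mean μ and an Inverse-Gamma(α, β) prior on σ², the Normal likelihood is conjugate: posterior is Inv-Gamma(α + n/2, β + Σ(xᵢ−μ)²/2).
Posterior: Inv-Gamma(3.4 + 5/2, 9.8 + 13.862/2) = Inv-Gamma(5.90, 16.7310).
E[σ²|data] = β/(α−1) = 16.7310/4.90 = 3.4145.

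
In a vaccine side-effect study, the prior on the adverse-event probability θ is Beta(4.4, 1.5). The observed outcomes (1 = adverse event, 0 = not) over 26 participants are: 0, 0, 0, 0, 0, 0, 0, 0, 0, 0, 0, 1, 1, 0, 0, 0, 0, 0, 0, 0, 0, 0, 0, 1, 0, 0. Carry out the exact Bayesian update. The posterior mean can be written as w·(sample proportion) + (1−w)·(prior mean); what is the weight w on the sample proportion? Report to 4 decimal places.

0.8150

The Beta prior is conjugate to a Binomial/Bernoulli likelihood; the update adds successes to α and failures to β.
Posterior mean = (α₀+k)/(α₀+β₀+n) = [n/(α₀+β₀+n)]·(k/n) + [(α₀+β₀)/(α₀+β₀+n)]·α₀/(α₀+β₀), so only n and the prior enter the weight.
The weight on the data is w = n/(α₀+β₀+n) = 26/(4.4+1.5+26) = 26/31.9 = 0.8150.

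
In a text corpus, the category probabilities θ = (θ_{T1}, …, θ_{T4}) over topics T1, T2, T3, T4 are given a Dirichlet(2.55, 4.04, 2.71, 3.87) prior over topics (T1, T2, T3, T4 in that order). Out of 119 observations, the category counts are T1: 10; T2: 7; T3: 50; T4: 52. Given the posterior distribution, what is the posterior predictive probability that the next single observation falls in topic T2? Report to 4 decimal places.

0.0835

The Dirichlet prior is conjugate to the Multinomial likelihood: each posterior αⱼ = prior αⱼ + observed count nⱼ.
Posterior concentration: (12.55, 11.04, 52.71, 55.87), total = 132.17.
P(next = T2 | data) = α_{T2}/Σα = 0.0835.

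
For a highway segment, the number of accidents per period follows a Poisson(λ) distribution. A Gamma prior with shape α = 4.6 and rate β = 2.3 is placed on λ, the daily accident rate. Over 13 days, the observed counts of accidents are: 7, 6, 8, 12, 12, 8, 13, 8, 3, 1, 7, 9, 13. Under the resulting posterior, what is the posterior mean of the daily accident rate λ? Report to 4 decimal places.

7.2941

With a Gamma(shape α, rate β) prior, the Poisson likelihood is conjugate: the posterior is Gamma(α + ΣXᵢ, β + n).
Sum of counts S = 107 over n = 13 days.
Posterior: Gamma(α+S, β+n) = Gamma(4.6+107, 2.3+13) = Gamma(111.6, 15.3).
Posterior mean = α/β = 111.6/15.3 = 7.2941.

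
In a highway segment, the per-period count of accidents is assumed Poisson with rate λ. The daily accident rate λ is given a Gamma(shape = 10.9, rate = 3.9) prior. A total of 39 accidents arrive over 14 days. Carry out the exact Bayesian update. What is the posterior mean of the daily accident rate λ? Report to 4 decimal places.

2.7877

With a Gamma(shape α, rate β) prior, the Poisson likelihood is conjugate: the posterior is Gamma(α + ΣXᵢ, β + n).
Posterior: Gamma(α+S, β+n) = Gamma(10.9+39, 3.9+14) = Gamma(49.9, 17.9).
Posterior mean = α/β = 49.9/17.9 = 2.7877.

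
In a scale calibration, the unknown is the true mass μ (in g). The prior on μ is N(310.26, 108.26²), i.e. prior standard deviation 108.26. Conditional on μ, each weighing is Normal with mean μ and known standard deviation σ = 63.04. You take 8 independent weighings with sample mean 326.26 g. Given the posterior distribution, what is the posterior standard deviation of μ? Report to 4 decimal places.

21.8302

For Normal data with known variance σ², a Normal(μ₀, σ₀²) prior on μ is conjugate. Posterior precision = 1/σ₀² + n/σ²; posterior mean is the precision-weighted average of μ₀ and x̄.
σ₀² = 108.26² = 11720.2276, σ² = 63.04² = 3974.0416; σ² + n·σ₀² = 3974.0416 + 8·11720.2276 = 97735.8624.
Posterior precision = 1/σ₀² + n/σ² = 1/11720.2276 + 8/3974.0416 = (σ² + n·σ₀²)/(σ₀²σ²) = 97735.8624/(11720.2276·3974.0416); posterior variance σₙ² = σ₀²σ²/(σ² + n·σ₀²) = 11720.2276·3974.0416/97735.8624 = 476.556618.
Posterior SD = √σₙ² = √(11720.2276·3974.0416/97735.8624) = 21.8302.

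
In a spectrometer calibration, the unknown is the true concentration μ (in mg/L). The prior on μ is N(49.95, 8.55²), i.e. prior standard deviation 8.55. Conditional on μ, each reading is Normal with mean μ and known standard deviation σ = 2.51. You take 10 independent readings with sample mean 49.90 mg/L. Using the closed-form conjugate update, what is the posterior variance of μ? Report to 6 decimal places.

0.624627

For Normal data with known variance σ², a Normal(μ₀, σ₀²) prior on μ is conjugate. Posterior precision = 1/σ₀² + n/σ²; posterior mean is the precision-weighted average of μ₀ and x̄.
σ₀² = 8.55² = 73.1025, σ² = 2.51² = 6.3001; σ² + n·σ₀² = 6.3001 + 10·73.1025 = 737.3251.
Posterior precision = 1/σ₀² + n/σ² = 1/73.1025 + 10/6.3001 = (σ² + n·σ₀²)/(σ₀²σ²) = 737.3251/(73.1025·6.3001); posterior variance σₙ² = σ₀²σ²/(σ² + n·σ₀²) = 73.1025·6.3001/737.3251 = 0.624627.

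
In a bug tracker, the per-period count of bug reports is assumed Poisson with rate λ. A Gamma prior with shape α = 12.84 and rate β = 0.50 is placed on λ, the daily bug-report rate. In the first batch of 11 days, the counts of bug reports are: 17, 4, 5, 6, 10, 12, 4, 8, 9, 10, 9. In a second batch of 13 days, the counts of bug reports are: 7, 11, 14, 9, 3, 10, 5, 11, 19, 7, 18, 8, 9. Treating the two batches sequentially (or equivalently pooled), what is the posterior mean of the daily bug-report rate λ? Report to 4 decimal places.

With a Gamma(shape α, rate β) prior, the Poisson likelihood is conjugate: the posterior is Gamma(α + ΣXᵢ, β + n).
Batch 1: sum of counts S = 94 over n = 11 days.
After batch 1: Gamma(α+S, β+n) = Gamma(12.84+94, 0.50+11) = Gamma(106.84, 11.50).
Batch 2: sum of counts S = 131 over n = 13 days.
After batch 2: Gamma(α+S, β+n) = Gamma(106.84+131, 11.50+13) = Gamma(237.84, 24.50).
Posterior mean = α/β = 237.84/24.50 = 9.7078.

9.7078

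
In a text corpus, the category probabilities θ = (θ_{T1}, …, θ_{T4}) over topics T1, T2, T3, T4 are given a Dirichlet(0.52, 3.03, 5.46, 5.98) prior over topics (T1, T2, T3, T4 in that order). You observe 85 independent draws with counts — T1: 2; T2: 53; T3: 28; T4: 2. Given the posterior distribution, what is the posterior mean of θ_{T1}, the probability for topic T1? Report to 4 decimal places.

0.0252

The Dirichlet prior is conjugate to the Multinomial likelihood: each posterior αⱼ = prior αⱼ + observed count nⱼ.
Posterior concentration: (2.52, 56.03, 33.46, 7.98), total = 99.99.
E[θ_{T1}|data] = α_{T1}/Σα = 2.52/99.99 = 0.0252.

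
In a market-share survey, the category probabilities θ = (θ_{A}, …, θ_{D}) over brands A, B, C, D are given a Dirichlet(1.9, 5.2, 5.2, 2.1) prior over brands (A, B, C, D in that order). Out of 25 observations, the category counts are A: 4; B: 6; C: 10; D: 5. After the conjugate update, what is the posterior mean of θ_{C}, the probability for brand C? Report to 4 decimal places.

0.3858

The Dirichlet prior is conjugate to the Multinomial likelihood: each posterior αⱼ = prior αⱼ + observed count nⱼ.
Posterior concentration: (5.9, 11.2, 15.2, 7.1), total = 39.4.
E[θ_{C}|data] = α_{C}/Σα = 15.2/39.4 = 0.3858.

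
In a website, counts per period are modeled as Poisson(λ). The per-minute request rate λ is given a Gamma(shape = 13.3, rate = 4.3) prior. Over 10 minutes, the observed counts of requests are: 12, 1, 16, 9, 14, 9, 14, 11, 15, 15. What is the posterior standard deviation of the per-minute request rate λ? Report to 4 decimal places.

With a Gamma(shape α, rate β) prior, the Poisson likelihood is conjugate: the posterior is Gamma(α + ΣXᵢ, β + n).
Sum of counts S = 116 over n = 10 minutes.
Posterior: Gamma(α+S, β+n) = Gamma(13.3+116, 4.3+10) = Gamma(129.3, 14.3).
SD = √α/β = √129.3/14.3 = 0.7952.

0.7952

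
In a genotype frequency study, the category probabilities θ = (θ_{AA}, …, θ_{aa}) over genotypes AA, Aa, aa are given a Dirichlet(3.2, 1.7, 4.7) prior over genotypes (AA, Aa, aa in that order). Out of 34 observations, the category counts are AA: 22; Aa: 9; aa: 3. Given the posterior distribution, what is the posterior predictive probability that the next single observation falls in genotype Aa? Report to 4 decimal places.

The Dirichlet prior is conjugate to the Multinomial likelihood: each posterior αⱼ = prior αⱼ + observed count nⱼ.
Posterior concentration: (25.2, 10.7, 7.7), total = 43.6.
P(next = Aa | data) = α_{Aa}/Σα = 0.2454.

0.2454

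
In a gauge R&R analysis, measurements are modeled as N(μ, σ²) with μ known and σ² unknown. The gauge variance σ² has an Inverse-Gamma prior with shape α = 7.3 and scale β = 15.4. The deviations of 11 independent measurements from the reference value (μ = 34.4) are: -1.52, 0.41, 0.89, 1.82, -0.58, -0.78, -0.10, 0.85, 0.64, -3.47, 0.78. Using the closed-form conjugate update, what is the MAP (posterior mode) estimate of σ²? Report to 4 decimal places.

With known mean μ and an Inverse-Gamma(α, β) prior on σ², the Normal likelihood is conjugate: posterior is Inv-Gamma(α + n/2, β + Σ(xᵢ−μ)²/2).
Σ(xᵢ−μ)² = (-1.52)² + (0.41)² + (0.89)² + (1.82)² + (-0.58)² + (-0.78)² + (-0.10)² + (0.85)² + (0.64)² + (-3.47)² + (0.78)² = 21.3192.
Posterior: Inv-Gamma(7.3 + 11/2, 15.4 + 21.3192/2) = Inv-Gamma(12.80, 26.05960).
Mode = β/(α+1) = 26.05960/13.80 = 1.8884.

1.8884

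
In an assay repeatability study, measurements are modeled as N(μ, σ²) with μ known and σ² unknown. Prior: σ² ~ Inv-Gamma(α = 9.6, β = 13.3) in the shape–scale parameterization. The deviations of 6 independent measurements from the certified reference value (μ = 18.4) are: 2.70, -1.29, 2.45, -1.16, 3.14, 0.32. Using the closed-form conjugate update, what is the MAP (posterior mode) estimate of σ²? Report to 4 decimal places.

With known mean μ and an Inverse-Gamma(α, β) prior on σ², the Normal likelihood is conjugate: posterior is Inv-Gamma(α + n/2, β + Σ(xᵢ−μ)²/2).
Σ(xᵢ−μ)² = (2.70)² + (-1.29)² + (2.45)² + (-1.16)² + (3.14)² + (0.32)² = 26.2642.
Posterior: Inv-Gamma(9.6 + 6/2, 13.3 + 26.2642/2) = Inv-Gamma(12.60, 26.43210).
Mode = β/(α+1) = 26.43210/13.60 = 1.9435.

1.9435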